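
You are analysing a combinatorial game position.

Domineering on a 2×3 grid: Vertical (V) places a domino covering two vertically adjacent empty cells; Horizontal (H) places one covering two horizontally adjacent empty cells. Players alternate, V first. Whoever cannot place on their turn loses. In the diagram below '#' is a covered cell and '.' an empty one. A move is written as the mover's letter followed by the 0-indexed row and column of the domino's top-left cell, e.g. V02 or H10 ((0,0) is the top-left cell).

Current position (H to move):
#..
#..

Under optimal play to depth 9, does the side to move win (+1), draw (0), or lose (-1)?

p1 H@[#../#..]: H01[###/#..]+1* H11[#../###]+1
p2 V@[###/#..] terminal -1; root [#../#..] d9

value(#../#.., H) = +1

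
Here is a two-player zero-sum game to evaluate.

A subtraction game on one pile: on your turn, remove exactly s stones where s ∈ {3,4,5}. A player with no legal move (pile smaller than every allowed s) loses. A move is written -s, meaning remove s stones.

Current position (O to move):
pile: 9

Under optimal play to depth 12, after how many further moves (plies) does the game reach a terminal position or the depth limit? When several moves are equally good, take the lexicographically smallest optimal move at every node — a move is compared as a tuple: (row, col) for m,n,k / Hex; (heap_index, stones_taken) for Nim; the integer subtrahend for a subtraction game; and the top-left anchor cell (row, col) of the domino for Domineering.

PV length from [9]: 2 plies

ply 1, O at 9 | -3=-1→6*; -4=-1→5; -5=-1→4
ply 2, X at 6 | -3=-1→3; -4=+1→2*; -5=+1→1
ply 3: 2 is terminal -1 (O); from 9 depth 12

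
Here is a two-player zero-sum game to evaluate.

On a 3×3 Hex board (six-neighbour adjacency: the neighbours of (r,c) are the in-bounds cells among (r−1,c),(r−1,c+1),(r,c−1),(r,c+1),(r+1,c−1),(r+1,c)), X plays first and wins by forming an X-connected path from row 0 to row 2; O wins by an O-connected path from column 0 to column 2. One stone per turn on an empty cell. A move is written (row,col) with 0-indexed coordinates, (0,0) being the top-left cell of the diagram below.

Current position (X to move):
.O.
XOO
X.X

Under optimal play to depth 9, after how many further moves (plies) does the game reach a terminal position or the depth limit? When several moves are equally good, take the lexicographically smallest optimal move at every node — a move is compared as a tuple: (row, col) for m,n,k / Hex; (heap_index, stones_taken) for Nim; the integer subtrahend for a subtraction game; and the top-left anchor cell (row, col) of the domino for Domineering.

PV length from [.O./XOO/X.X]: 1 ply

[.O./XOO/X.X] X move#1: (0,0):+1/XO./XOO/X.X*, (0,2):-1/.OX/XOO/X.X, (2,1):-1/.O./XOO/XXX
[XO./XOO/X.X] end (terminal -1, O#2); searched .O./XOO/X.X to 9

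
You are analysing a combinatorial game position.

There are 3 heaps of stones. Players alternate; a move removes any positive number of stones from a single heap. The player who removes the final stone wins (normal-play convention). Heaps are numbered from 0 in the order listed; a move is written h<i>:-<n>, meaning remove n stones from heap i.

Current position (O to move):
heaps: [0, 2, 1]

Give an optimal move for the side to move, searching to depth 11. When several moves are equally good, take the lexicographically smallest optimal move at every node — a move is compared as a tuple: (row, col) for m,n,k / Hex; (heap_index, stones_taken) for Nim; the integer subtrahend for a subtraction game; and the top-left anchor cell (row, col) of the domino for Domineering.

O's best at [(0,2,1)]: h1:-1

ply 1, O at (0,2,1) | h1:-1=+1→(0,1,1)*; h1:-2=-1→(0,0,1); h2:-1=-1→(0,2,0)
ply 2, X at (0,1,1) | h1:-1=-1→(0,0,1)*; h2:-1=-1→(0,1,0)
ply 3, O at (0,0,1) | h2:-1=+1→(0,0,0)*
ply 4: (0,0,0) is terminal -1 (X); from (0,2,1) depth 11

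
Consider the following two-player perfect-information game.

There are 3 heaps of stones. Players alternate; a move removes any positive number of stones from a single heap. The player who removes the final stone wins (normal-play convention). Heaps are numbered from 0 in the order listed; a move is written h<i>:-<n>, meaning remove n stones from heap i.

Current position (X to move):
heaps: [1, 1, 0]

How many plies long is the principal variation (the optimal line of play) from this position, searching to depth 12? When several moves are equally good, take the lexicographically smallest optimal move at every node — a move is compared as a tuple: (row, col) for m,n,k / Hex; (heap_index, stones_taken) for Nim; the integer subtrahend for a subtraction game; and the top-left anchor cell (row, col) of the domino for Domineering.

p1 X@[(1,1,0)]: h0:-1[(0,1,0)]-1* h1:-1[(1,0,0)]-1
p2 O@[(0,1,0)]: h1:-1[(0,0,0)]+1*
p3 X@[(0,0,0)] terminal -1; root [(1,1,0)] d12

PV length from [(1,1,0)]: 2 plies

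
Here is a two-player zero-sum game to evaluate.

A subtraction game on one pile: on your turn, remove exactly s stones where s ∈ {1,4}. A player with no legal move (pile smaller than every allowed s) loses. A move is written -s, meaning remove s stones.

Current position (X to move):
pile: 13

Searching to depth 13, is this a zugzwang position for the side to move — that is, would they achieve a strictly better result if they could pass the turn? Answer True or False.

zugzwang(13, X) = False

ply 1, X at 13 | -1=+1→12*; -4=-1→9
ply 2, O at 12 | -1=-1→11*; -4=-1→8
ply 3, X at 11 | -1=+1→10*; -4=+1→7
ply 4, O at 10 | -1=-1→9*; -4=-1→6
ply 5, X at 9 | -1=-1→8; -4=+1→5*
ply 6, O at 5 | -1=-1→4*; -4=-1→1
ply 7, X at 4 | -1=-1→3; -4=+1→0*
ply 8: 0 is terminal -1 (O); from 13 depth 13
pass branch (O moves first from the same position):
  | ply 1, O at 13 | -1=+1→12*; -4=-1→9
  | ply 2, X at 12 | -1=-1→11*; -4=-1→8
  | ply 3, O at 11 | -1=+1→10*; -4=+1→7
  | ply 4, X at 10 | -1=-1→9*; -4=-1→6
  | ply 5, O at 9 | -1=-1→8; -4=+1→5*
  | ply 6, X at 5 | -1=-1→4*; -4=-1→1
  | ply 7, O at 4 | -1=-1→3; -4=+1→0*
  | ply 8: 0 is terminal -1 (X); from 13 depth 13
X moving scores +1; X passing scores -1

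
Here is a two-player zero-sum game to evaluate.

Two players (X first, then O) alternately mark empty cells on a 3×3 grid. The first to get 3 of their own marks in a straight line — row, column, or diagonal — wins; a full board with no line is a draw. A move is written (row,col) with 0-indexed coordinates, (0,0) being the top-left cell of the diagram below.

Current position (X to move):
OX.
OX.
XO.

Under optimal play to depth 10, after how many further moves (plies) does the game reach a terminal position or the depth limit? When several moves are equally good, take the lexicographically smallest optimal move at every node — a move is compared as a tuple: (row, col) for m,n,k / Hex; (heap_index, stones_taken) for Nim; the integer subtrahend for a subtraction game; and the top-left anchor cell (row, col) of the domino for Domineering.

PV length from [OX./OX./XO.]: 1 ply

[OX./OX./XO.] X move#1: (0,2):+1/OXX/OX./XO.*, (1,2):+0/OX./OXX/XO., (2,2):+0/OX./OX./XOX
[OXX/OX./XO.] end (terminal -1, O#2); searched OX./OX./XO. to 10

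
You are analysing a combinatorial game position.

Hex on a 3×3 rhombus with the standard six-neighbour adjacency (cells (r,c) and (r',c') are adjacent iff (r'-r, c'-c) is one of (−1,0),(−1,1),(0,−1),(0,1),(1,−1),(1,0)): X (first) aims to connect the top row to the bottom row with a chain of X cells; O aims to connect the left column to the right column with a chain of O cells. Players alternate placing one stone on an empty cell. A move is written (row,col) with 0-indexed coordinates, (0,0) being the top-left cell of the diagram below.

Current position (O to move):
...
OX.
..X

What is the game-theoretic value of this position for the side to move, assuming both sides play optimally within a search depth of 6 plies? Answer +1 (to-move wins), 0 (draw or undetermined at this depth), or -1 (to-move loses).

value(.../OX./..X, O) = -1

ply 1, O at .../OX./..X | (0,0)=-1→O../OX./..X*; (0,1)=-1→.O./OX./..X; (0,2)=-1→..O/OX./..X; (1,2)=-1→.../OXO/..X; (2,0)=-1→.../OX./O.X; (2,1)=-1→.../OX./.OX
ply 2, X at O../OX./..X | (0,1)=+1→OX./OX./..X*; (0,2)=+1→O.X/OX./..X; (1,2)=+1→O../OXX/..X; (2,0)=+1→O../OX./X.X; (2,1)=+1→O../OX./.XX
ply 3, O at OX./OX./..X | (0,2)=-1→OXO/OX./..X*; (1,2)=-1→OX./OXO/..X; (2,0)=-1→OX./OX./O.X; (2,1)=-1→OX./OX./.OX
ply 4, X at OXO/OX./..X | (1,2)=+1→OXO/OXX/..X*; (2,0)=+1→OXO/OX./X.X; (2,1)=+1→OXO/OX./.XX
ply 5: OXO/OXX/..X is terminal -1 (O); from .../OX./..X depth 6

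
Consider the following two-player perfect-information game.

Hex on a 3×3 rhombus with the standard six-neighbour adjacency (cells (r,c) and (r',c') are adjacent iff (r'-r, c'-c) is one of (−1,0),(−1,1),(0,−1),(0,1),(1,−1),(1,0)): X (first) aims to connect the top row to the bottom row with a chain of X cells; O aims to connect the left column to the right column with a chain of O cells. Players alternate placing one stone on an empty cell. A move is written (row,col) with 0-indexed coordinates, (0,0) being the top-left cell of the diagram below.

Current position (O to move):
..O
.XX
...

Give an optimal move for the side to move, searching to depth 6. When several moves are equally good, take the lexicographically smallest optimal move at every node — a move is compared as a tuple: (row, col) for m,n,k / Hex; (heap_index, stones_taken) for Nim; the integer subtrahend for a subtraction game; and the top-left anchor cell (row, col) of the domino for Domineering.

[..O/.XX/...] O move#1: (0,0):-1/O.O/.XX/..., (0,1):+1/.OO/.XX/...*, (1,0):-1/..O/OXX/..., (2,0):-1/..O/.XX/O.., (2,1):-1/..O/.XX/.O., (2,2):-1/..O/.XX/..O
[.OO/.XX/...] X move#2: (0,0):-1/XOO/.XX/...*, (1,0):-1/.OO/XXX/..., (2,0):-1/.OO/.XX/X.., (2,1):-1/.OO/.XX/.X., (2,2):-1/.OO/.XX/..X
[XOO/.XX/...] O move#3: (1,0):+1/XOO/OXX/...*, (2,0):-1/XOO/.XX/O.., (2,1):-1/XOO/.XX/.O., (2,2):-1/XOO/.XX/..O
[XOO/OXX/...] end (terminal -1, X#4); searched ..O/.XX/... to 6

O's best at [..O/.XX/...]: (0,1)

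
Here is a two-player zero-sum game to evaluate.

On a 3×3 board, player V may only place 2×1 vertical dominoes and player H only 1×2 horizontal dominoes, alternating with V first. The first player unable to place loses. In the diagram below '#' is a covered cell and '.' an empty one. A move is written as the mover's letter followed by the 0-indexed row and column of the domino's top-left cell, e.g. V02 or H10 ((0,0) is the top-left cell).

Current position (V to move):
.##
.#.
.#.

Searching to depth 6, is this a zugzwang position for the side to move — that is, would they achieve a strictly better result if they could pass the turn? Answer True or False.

p1 V@[.##/.#./.#.]: V00[###/##./.#.]+1* V10[.##/##./##.]+1 V12[.##/.##/.##]+1
p2 H@[###/##./.#.] terminal -1; root [.##/.#./.#.] d6
if V skipped the turn, H would face:
~ p1 H@[.##/.#./.#.] terminal -1; root [.##/.#./.#.] d6
compare (V): move=+1 vs pass=+1

zugzwang(.##/.#./.#., V) = False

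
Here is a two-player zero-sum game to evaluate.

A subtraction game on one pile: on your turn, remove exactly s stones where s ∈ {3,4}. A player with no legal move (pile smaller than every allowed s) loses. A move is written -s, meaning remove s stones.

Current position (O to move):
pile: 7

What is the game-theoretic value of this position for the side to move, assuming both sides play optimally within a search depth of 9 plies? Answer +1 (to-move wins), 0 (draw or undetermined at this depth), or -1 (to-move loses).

value(7, O) = -1

p1 O@[7]: -3[4]-1* -4[3]-1
p2 X@[4]: -3[1]+1* -4[0]+1
p3 O@[1] terminal -1; root [7] d9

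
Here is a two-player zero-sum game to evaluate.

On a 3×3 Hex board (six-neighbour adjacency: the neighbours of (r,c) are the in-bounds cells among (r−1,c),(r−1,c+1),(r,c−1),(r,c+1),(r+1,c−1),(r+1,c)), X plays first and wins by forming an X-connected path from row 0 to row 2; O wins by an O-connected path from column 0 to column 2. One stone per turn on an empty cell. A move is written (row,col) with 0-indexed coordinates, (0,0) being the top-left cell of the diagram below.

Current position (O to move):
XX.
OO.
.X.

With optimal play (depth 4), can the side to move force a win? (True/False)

ply 1, O at XX./OO./.X. | (0,2)=+1→XXO/OO./.X.*; (1,2)=+1→XX./OOO/.X.; (2,0)=+1→XX./OO./OX.; (2,2)=+1→XX./OO./.XO
ply 2: XXO/OO./.X. is terminal -1 (X); from XX./OO./.X. depth 4

O winning at [XX./OO./.X.]: True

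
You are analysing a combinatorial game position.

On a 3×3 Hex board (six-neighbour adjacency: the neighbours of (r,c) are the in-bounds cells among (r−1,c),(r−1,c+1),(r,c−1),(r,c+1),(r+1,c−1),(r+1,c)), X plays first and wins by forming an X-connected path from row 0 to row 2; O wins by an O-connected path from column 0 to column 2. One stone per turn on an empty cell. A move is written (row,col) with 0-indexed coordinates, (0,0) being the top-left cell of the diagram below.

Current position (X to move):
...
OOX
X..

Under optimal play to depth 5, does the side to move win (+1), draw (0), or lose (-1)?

[.../OOX/X..] X move#1: (0,0):-1/X../OOX/X.., (0,1):-1/.X./OOX/X.., (0,2):+1/..X/OOX/X..*, (2,1):-1/.../OOX/XX., (2,2):-1/.../OOX/X.X
[..X/OOX/X..] O move#2: (0,0):-1/O.X/OOX/X..*, (0,1):-1/.OX/OOX/X.., (2,1):-1/..X/OOX/XO., (2,2):-1/..X/OOX/X.O
[O.X/OOX/X..] X move#3: (0,1):+1/OXX/OOX/X..*, (2,1):+1/O.X/OOX/XX., (2,2):+1/O.X/OOX/X.X
[OXX/OOX/X..] O move#4: (2,1):-1/OXX/OOX/XO.*, (2,2):-1/OXX/OOX/X.O
[OXX/OOX/XO.] X move#5: (2,2):+1/OXX/OOX/XOX*
[OXX/OOX/XOX] end (terminal -1, O#6); searched .../OOX/X.. to 5

value(.../OOX/X.., X) = +1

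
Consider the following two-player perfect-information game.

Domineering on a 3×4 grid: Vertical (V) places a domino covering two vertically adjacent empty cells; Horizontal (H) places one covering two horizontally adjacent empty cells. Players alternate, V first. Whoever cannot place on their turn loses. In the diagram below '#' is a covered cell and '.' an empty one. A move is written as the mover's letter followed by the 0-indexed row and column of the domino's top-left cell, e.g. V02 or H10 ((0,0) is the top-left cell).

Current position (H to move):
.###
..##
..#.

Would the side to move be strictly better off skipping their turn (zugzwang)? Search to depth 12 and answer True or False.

p1 H@[.###/..##/..#.]: H10[.###/####/..#.]+1* H20[.###/..##/###.]-1
p2 V@[.###/####/..#.] terminal -1; root [.###/..##/..#.] d12
suppose H passes — search the same position with V to move:
pass> p1 V@[.###/..##/..#.]: V00[####/#.##/..#.]-1 V10[.###/#.##/#.#.]+1* V11[.###/.###/.##.]+1
pass> p2 H@[.###/#.##/#.#.] terminal -1; root [.###/..##/..#.] d12
for H: play +1, pass -1

zugzwang(.###/..##/..#., H) = False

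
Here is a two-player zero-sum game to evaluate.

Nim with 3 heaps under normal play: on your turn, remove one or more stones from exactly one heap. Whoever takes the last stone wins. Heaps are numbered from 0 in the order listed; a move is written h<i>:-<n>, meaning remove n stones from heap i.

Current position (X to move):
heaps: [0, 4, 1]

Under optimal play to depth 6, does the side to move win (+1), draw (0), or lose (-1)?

value((0,4,1), X) = +1

p1 X@[(0,4,1)]: h1:-1[(0,3,1)]-1 h1:-2[(0,2,1)]-1 h1:-3[(0,1,1)]+1* h1:-4[(0,0,1)]-1 h2:-1[(0,4,0)]-1
p2 O@[(0,1,1)]: h1:-1[(0,0,1)]-1* h2:-1[(0,1,0)]-1
p3 X@[(0,0,1)]: h2:-1[(0,0,0)]+1*
p4 O@[(0,0,0)] terminal -1; root [(0,4,1)] d6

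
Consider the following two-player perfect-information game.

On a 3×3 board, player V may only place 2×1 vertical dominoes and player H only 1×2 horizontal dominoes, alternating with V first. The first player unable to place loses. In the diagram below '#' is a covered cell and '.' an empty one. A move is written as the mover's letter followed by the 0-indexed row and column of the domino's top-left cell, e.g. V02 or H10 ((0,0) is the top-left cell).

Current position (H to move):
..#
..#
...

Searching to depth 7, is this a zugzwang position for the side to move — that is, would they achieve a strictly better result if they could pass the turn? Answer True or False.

zugzwang(..#/..#/..., H) = False

p1 H@[..#/..#/...]: H00[###/..#/...]-1 H10[..#/###/...]+1* H20[..#/..#/##.]-1 H21[..#/..#/.##]-1
p2 V@[..#/###/...] terminal -1; root [..#/..#/...] d7
if H skipped the turn, V would face:
~ p1 V@[..#/..#/...]: V00[#.#/#.#/...]+1* V01[.##/.##/...]+1 V10[..#/#.#/#..]+1 V11[..#/.##/.#.]+1
~ p2 H@[#.#/#.#/...]: H20[#.#/#.#/##.]-1* H21[#.#/#.#/.##]-1
~ p3 V@[#.#/#.#/##.]: V01[###/###/##.]+1*
~ p4 H@[###/###/##.] terminal -1; root [..#/..#/...] d7
compare (H): move=+1 vs pass=-1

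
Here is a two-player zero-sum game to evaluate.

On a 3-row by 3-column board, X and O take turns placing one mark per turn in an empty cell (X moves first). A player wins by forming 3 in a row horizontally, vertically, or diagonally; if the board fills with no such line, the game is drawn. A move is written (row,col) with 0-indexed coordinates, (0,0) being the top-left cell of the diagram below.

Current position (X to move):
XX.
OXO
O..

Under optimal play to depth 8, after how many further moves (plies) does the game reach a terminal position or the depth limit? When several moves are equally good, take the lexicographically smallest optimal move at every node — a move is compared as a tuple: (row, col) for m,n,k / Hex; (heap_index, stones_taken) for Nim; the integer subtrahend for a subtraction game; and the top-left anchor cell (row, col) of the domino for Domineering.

[XX./OXO/O..] X move#1: (0,2):+1/XXX/OXO/O..*, (2,1):+1/XX./OXO/OX., (2,2):+1/XX./OXO/O.X
[XXX/OXO/O..] end (terminal -1, O#2); searched XX./OXO/O.. to 8

PV length from [XX./OXO/O..]: 1 ply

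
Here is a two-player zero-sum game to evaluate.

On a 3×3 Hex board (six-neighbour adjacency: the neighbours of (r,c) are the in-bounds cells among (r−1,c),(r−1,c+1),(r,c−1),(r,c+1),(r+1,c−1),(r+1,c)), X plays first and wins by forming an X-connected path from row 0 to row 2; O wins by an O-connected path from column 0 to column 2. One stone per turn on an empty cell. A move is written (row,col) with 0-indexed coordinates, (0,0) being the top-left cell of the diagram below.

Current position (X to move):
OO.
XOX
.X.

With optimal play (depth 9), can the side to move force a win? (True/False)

[OO./XOX/.X.] X move#1: (0,2):+1/OOX/XOX/.X.*, (2,0):-1/OO./XOX/XX., (2,2):-1/OO./XOX/.XX
[OOX/XOX/.X.] end (terminal -1, O#2); searched OO./XOX/.X. to 9

X winning at [OO./XOX/.X.]: True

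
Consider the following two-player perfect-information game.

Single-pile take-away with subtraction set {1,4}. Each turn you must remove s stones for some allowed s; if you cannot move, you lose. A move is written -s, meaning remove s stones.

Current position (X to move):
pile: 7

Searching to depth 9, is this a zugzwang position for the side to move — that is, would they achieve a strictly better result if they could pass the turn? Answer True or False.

[7] X move#1: -1:-1/6*, -4:-1/3
[6] O move#2: -1:+1/5*, -4:+1/2
[5] X move#3: -1:-1/4*, -4:-1/1
[4] O move#4: -1:-1/3, -4:+1/0*
[0] end (terminal -1, X#5); searched 7 to 9
if X skipped the turn, O would face:
~ [7] O move#1: -1:-1/6*, -4:-1/3
~ [6] X move#2: -1:+1/5*, -4:+1/2
~ [5] O move#3: -1:-1/4*, -4:-1/1
~ [4] X move#4: -1:-1/3, -4:+1/0*
~ [0] end (terminal -1, O#5); searched 7 to 9
compare (X): move=-1 vs pass=+1

zugzwang(7, X) = True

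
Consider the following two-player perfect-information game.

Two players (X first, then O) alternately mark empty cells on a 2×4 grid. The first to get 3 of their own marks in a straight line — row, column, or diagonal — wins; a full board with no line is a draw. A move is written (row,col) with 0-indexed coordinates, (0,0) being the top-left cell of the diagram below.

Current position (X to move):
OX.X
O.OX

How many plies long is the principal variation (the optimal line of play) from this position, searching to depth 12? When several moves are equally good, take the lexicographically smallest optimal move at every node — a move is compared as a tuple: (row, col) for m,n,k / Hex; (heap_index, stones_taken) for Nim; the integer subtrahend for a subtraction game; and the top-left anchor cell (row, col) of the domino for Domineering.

ply 1, X at OX.X/O.OX | (0,2)=+1→OXXX/O.OX*; (1,1)=+0→OX.X/OXOX
ply 2: OXXX/O.OX is terminal -1 (O); from OX.X/O.OX depth 12

PV length from [OX.X/O.OX]: 1 ply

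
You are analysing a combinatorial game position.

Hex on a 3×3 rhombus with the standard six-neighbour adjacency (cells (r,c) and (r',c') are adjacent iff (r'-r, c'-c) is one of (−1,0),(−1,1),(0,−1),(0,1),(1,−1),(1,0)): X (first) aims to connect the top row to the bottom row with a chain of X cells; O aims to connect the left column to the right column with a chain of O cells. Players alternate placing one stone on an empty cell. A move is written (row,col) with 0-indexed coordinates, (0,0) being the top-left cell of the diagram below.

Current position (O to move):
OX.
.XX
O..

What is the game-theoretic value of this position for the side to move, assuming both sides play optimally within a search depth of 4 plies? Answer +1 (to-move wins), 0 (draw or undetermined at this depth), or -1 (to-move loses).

value(OX./.XX/O.., O) = -1

p1 O@[OX./.XX/O..]: (0,2)[OXO/.XX/O..]-1* (1,0)[OX./OXX/O..]-1 (2,1)[OX./.XX/OO.]-1 (2,2)[OX./.XX/O.O]-1
p2 X@[OXO/.XX/O..]: (1,0)[OXO/XXX/O..]+1* (2,1)[OXO/.XX/OX.]+1 (2,2)[OXO/.XX/O.X]+1
p3 O@[OXO/XXX/O..]: (2,1)[OXO/XXX/OO.]-1* (2,2)[OXO/XXX/O.O]-1
p4 X@[OXO/XXX/OO.]: (2,2)[OXO/XXX/OOX]+1*
p5 O@[OXO/XXX/OOX] terminal -1; root [OX./.XX/O..] d4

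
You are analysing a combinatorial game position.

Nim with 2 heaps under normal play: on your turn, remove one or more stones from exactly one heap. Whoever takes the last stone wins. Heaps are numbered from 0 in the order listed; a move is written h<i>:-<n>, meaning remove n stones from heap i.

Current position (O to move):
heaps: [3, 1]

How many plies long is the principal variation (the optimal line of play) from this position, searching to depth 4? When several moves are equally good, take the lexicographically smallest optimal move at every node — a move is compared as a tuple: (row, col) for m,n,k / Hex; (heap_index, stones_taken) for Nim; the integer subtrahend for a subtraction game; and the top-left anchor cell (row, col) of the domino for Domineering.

ply 1, O at (3,1) | h0:-1=-1→(2,1); h0:-2=+1→(1,1)*; h0:-3=-1→(0,1); h1:-1=-1→(3,0)
ply 2, X at (1,1) | h0:-1=-1→(0,1)*; h1:-1=-1→(1,0)
ply 3, O at (0,1) | h1:-1=+1→(0,0)*
ply 4: (0,0) is terminal -1 (X); from (3,1) depth 4

PV length from [(3,1)]: 3 plies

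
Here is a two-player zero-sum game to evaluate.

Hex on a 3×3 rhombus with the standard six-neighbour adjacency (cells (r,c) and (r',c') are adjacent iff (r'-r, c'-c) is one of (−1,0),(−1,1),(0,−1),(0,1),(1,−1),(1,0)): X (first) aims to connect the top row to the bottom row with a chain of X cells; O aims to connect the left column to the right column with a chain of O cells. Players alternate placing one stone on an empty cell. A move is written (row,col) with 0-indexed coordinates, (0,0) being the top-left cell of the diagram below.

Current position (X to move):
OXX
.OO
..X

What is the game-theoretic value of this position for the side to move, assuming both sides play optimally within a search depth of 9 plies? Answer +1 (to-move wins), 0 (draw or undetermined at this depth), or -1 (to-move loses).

ply 1, X at OXX/.OO/..X | (1,0)=-1→OXX/XOO/..X*; (2,0)=-1→OXX/.OO/X.X; (2,1)=-1→OXX/.OO/.XX
ply 2, O at OXX/XOO/..X | (2,0)=+1→OXX/XOO/O.X*; (2,1)=-1→OXX/XOO/.OX
ply 3: OXX/XOO/O.X is terminal -1 (X); from OXX/.OO/..X depth 9

value(OXX/.OO/..X, X) = -1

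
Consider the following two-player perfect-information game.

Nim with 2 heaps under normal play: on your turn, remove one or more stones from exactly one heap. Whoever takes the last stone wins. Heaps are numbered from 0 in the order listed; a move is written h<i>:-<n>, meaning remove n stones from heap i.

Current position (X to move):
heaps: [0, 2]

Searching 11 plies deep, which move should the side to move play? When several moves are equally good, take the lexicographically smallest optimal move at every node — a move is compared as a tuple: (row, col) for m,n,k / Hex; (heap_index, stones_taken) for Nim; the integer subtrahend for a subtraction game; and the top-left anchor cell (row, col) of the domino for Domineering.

[(0,2)] X move#1: h1:-1:-1/(0,1), h1:-2:+1/(0,0)*
[(0,0)] end (terminal -1, O#2); searched (0,2) to 11

X's best at [(0,2)]: h1:-2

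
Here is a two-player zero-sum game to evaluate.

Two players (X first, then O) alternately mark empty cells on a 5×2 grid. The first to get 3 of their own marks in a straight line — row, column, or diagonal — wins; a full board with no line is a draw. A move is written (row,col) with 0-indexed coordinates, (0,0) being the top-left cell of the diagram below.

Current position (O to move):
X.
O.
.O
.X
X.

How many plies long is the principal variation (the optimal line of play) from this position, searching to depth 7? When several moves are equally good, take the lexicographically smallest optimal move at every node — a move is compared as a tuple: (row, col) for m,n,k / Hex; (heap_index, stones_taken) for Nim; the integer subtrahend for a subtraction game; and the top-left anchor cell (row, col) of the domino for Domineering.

PV length from [X./O./.O/.X/X.]: 5 plies

ply 1, O at X./O./.O/.X/X. | (0,1)=+0→XO/O./.O/.X/X.*; (1,1)=+0→X./OO/.O/.X/X.; (2,0)=+0→X./O./OO/.X/X.; (3,0)=+0→X./O./.O/OX/X.; (4,1)=+0→X./O./.O/.X/XO
ply 2, X at XO/O./.O/.X/X. | (1,1)=+0→XO/OX/.O/.X/X.*; (2,0)=-1→XO/O./XO/.X/X.; (3,0)=-1→XO/O./.O/XX/X.; (4,1)=-1→XO/O./.O/.X/XX
ply 3, O at XO/OX/.O/.X/X. | (2,0)=+0→XO/OX/OO/.X/X.*; (3,0)=+0→XO/OX/.O/OX/X.; (4,1)=+0→XO/OX/.O/.X/XO
ply 4, X at XO/OX/OO/.X/X. | (3,0)=+0→XO/OX/OO/XX/X.*; (4,1)=-1→XO/OX/OO/.X/XX
ply 5, O at XO/OX/OO/XX/X. | (4,1)=+0→XO/OX/OO/XX/XO*
ply 6: XO/OX/OO/XX/XO is terminal +0 (X); from X./O./.O/.X/X. depth 7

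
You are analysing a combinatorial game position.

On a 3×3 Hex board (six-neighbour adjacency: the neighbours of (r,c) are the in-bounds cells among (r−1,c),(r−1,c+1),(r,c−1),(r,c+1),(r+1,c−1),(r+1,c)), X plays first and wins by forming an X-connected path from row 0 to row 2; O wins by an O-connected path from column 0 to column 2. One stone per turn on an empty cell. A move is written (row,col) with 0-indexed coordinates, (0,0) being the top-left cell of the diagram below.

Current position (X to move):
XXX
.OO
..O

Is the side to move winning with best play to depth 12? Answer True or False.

X winning at [XXX/.OO/..O]: False

p1 X@[XXX/.OO/..O]: (1,0)[XXX/XOO/..O]-1* (2,0)[XXX/.OO/X.O]-1 (2,1)[XXX/.OO/.XO]-1
p2 O@[XXX/XOO/..O]: (2,0)[XXX/XOO/O.O]+1* (2,1)[XXX/XOO/.OO]-1
p3 X@[XXX/XOO/O.O] terminal -1; root [XXX/.OO/..O] d12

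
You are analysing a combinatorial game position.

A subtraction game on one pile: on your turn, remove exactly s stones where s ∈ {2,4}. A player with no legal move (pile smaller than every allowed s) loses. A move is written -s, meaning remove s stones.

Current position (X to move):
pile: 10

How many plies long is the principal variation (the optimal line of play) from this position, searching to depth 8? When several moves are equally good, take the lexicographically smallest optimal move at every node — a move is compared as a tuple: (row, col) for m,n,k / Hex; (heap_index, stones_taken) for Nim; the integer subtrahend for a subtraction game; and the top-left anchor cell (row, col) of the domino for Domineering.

ply 1, X at 10 | -2=-1→8; -4=+1→6*
ply 2, O at 6 | -2=-1→4*; -4=-1→2
ply 3, X at 4 | -2=-1→2; -4=+1→0*
ply 4: 0 is terminal -1 (O); from 10 depth 8

PV length from [10]: 3 plies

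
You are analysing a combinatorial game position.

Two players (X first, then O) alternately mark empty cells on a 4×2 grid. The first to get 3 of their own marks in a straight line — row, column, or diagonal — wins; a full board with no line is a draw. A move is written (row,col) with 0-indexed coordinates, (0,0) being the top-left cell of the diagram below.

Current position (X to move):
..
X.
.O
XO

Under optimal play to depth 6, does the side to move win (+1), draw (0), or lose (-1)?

ply 1, X at ../X./.O/XO | (0,0)=-1→X./X./.O/XO; (0,1)=-1→.X/X./.O/XO; (1,1)=+0→../XX/.O/XO; (2,0)=+1→../X./XO/XO*
ply 2: ../X./XO/XO is terminal -1 (O); from ../X./.O/XO depth 6

value(../X./.O/XO, X) = +1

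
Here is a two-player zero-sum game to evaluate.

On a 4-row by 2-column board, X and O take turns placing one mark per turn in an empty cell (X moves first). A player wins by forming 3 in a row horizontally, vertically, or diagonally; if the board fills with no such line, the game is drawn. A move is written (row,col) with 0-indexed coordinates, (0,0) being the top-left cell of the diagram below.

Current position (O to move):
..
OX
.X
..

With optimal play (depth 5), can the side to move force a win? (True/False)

O winning at [../OX/.X/..]: False

ply 1, O at ../OX/.X/.. | (0,0)=-1→O./OX/.X/..*; (0,1)=-1→.O/OX/.X/..; (2,0)=-1→../OX/OX/..; (3,0)=-1→../OX/.X/O.; (3,1)=-1→../OX/.X/.O
ply 2, X at O./OX/.X/.. | (0,1)=+1→OX/OX/.X/..*; (2,0)=+1→O./OX/XX/..; (3,0)=-1→O./OX/.X/X.; (3,1)=+1→O./OX/.X/.X
ply 3: OX/OX/.X/.. is terminal -1 (O); from ../OX/.X/.. depth 5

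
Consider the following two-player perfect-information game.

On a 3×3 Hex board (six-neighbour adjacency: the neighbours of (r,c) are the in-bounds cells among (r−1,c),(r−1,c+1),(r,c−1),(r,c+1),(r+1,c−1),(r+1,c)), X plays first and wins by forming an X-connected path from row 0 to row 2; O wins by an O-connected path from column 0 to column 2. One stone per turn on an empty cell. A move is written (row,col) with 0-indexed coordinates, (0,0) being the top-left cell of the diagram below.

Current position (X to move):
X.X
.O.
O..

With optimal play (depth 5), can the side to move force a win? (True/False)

X winning at [X.X/.O./O..]: True

p1 X@[X.X/.O./O..]: (0,1)[XXX/.O./O..]-1 (1,0)[X.X/XO./O..]-1 (1,2)[X.X/.OX/O..]+1* (2,1)[X.X/.O./OX.]-1 (2,2)[X.X/.O./O.X]-1
p2 O@[X.X/.OX/O..]: (0,1)[XOX/.OX/O..]-1* (1,0)[X.X/OOX/O..]-1 (2,1)[X.X/.OX/OO.]-1 (2,2)[X.X/.OX/O.O]-1
p3 X@[XOX/.OX/O..]: (1,0)[XOX/XOX/O..]+1* (2,1)[XOX/.OX/OX.]+1 (2,2)[XOX/.OX/O.X]+1
p4 O@[XOX/XOX/O..]: (2,1)[XOX/XOX/OO.]-1* (2,2)[XOX/XOX/O.O]-1
p5 X@[XOX/XOX/OO.]: (2,2)[XOX/XOX/OOX]+1*
p6 O@[XOX/XOX/OOX] terminal -1; root [X.X/.O./O..] d5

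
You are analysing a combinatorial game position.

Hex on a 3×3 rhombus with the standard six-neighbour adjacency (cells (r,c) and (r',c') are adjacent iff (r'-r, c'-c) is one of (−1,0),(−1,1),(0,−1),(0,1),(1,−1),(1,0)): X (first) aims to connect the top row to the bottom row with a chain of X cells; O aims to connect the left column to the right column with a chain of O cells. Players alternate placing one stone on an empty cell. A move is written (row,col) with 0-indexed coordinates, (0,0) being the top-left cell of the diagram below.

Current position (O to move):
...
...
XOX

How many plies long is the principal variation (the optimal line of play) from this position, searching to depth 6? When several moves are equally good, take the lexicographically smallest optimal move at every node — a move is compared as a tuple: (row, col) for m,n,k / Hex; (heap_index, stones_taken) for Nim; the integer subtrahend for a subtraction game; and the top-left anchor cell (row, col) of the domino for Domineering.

PV length from [.../.../XOX]: 4 plies

ply 1, O at .../.../XOX | (0,0)=-1→O../.../XOX*; (0,1)=-1→.O./.../XOX; (0,2)=-1→..O/.../XOX; (1,0)=-1→.../O../XOX; (1,1)=-1→.../.O./XOX; (1,2)=-1→.../..O/XOX
ply 2, X at O../.../XOX | (0,1)=+1→OX./.../XOX*; (0,2)=+1→O.X/.../XOX; (1,0)=+1→O../X../XOX; (1,1)=+1→O../.X./XOX; (1,2)=+1→O../..X/XOX
ply 3, O at OX./.../XOX | (0,2)=-1→OXO/.../XOX*; (1,0)=-1→OX./O../XOX; (1,1)=-1→OX./.O./XOX; (1,2)=-1→OX./..O/XOX
ply 4, X at OXO/.../XOX | (1,0)=+1→OXO/X../XOX*; (1,1)=+1→OXO/.X./XOX; (1,2)=+1→OXO/..X/XOX
ply 5: OXO/X../XOX is terminal -1 (O); from .../.../XOX depth 6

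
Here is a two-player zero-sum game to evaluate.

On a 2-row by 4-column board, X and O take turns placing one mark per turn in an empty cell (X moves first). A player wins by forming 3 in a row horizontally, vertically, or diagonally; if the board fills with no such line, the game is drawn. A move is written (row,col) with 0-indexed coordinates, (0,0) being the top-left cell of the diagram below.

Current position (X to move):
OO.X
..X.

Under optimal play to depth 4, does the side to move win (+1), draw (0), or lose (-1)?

value(OO.X/..X., X) = 0

[OO.X/..X.] X move#1: (0,2):+0/OOXX/..X.*, (1,0):-1/OO.X/X.X., (1,1):-1/OO.X/.XX., (1,3):-1/OO.X/..XX
[OOXX/..X.] O move#2: (1,0):+0/OOXX/O.X.*, (1,1):+0/OOXX/.OX., (1,3):+0/OOXX/..XO
[OOXX/O.X.] X move#3: (1,1):+0/OOXX/OXX.*, (1,3):+0/OOXX/O.XX
[OOXX/OXX.] O move#4: (1,3):+0/OOXX/OXXO*
[OOXX/OXXO] end (terminal +0, X#5); searched OO.X/..X. to 4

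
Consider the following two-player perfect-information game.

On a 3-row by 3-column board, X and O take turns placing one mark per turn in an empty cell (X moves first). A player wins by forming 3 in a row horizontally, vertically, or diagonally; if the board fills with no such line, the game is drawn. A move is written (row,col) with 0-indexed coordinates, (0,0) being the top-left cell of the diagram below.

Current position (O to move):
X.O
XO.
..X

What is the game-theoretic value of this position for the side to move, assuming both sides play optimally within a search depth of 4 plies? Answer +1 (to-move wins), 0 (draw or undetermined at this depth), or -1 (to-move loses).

[X.O/XO./..X] O move#1: (0,1):-1/XOO/XO./..X, (1,2):-1/X.O/XOO/..X, (2,0):+1/X.O/XO./O.X*, (2,1):-1/X.O/XO./.OX
[X.O/XO./O.X] end (terminal -1, X#2); searched X.O/XO./..X to 4

value(X.O/XO./..X, O) = +1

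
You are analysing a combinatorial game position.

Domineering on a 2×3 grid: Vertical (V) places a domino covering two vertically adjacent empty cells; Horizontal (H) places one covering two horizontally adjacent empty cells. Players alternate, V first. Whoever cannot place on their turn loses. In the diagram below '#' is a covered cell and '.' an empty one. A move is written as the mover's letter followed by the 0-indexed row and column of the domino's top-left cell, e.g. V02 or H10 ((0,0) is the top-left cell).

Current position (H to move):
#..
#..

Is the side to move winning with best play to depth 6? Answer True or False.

p1 H@[#../#..]: H01[###/#..]+1* H11[#../###]+1
p2 V@[###/#..] terminal -1; root [#../#..] d6

H winning at [#../#..]: True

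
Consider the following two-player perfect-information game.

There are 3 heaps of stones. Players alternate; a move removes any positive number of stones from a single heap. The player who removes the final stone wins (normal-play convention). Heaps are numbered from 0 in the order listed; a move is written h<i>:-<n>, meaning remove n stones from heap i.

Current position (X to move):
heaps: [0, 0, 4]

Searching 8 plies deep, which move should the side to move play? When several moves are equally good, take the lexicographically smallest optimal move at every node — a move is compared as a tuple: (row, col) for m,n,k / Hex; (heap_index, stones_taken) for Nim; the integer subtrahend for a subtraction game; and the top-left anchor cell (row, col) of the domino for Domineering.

p1 X@[(0,0,4)]: h2:-1[(0,0,3)]-1 h2:-2[(0,0,2)]-1 h2:-3[(0,0,1)]-1 h2:-4[(0,0,0)]+1*
p2 O@[(0,0,0)] terminal -1; root [(0,0,4)] d8

X's best at [(0,0,4)]: h2:-4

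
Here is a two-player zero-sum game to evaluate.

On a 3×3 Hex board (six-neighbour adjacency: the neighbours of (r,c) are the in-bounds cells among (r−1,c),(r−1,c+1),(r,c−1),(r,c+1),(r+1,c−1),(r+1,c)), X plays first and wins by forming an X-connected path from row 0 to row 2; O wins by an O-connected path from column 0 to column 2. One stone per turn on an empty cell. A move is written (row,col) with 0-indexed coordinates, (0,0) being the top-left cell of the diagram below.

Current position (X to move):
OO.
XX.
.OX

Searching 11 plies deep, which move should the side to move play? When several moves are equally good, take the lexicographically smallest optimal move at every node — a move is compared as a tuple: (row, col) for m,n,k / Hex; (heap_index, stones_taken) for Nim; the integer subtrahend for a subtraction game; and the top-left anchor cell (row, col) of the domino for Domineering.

ply 1, X at OO./XX./.OX | (0,2)=+1→OOX/XX./.OX*; (1,2)=-1→OO./XXX/.OX; (2,0)=-1→OO./XX./XOX
ply 2, O at OOX/XX./.OX | (1,2)=-1→OOX/XXO/.OX*; (2,0)=-1→OOX/XX./OOX
ply 3, X at OOX/XXO/.OX | (2,0)=+1→OOX/XXO/XOX*
ply 4: OOX/XXO/XOX is terminal -1 (O); from OO./XX./.OX depth 11

X's best at [OO./XX./.OX]: (0,2)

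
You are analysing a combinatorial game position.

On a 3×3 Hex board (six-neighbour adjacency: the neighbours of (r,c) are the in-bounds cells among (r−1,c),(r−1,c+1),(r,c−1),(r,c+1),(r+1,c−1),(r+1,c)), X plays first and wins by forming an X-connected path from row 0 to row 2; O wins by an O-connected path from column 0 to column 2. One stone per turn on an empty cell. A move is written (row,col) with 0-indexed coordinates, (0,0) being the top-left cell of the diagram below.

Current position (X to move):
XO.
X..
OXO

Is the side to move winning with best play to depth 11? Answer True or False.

p1 X@[XO./X../OXO]: (0,2)[XOX/X../OXO]+1* (1,1)[XO./XX./OXO]+1 (1,2)[XO./X.X/OXO]+1
p2 O@[XOX/X../OXO]: (1,1)[XOX/XO./OXO]-1* (1,2)[XOX/X.O/OXO]-1
p3 X@[XOX/XO./OXO]: (1,2)[XOX/XOX/OXO]+1*
p4 O@[XOX/XOX/OXO] terminal -1; root [XO./X../OXO] d11

X winning at [XO./X../OXO]: True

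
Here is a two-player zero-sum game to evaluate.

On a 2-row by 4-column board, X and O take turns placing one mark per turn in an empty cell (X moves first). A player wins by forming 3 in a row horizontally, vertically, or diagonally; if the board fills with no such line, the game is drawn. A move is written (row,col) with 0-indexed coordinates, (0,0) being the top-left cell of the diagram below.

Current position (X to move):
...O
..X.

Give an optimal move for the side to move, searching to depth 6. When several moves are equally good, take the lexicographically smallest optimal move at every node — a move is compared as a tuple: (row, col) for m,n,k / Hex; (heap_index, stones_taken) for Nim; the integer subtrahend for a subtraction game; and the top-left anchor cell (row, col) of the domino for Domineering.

ply 1, X at ...O/..X. | (0,0)=+0→X..O/..X.; (0,1)=+0→.X.O/..X.; (0,2)=+0→..XO/..X.; (1,0)=+0→...O/X.X.; (1,1)=+1→...O/.XX.*; (1,3)=+0→...O/..XX
ply 2, O at ...O/.XX. | (0,0)=-1→O..O/.XX.*; (0,1)=-1→.O.O/.XX.; (0,2)=-1→..OO/.XX.; (1,0)=-1→...O/OXX.; (1,3)=-1→...O/.XXO
ply 3, X at O..O/.XX. | (0,1)=+1→OX.O/.XX.*; (0,2)=+1→O.XO/.XX.; (1,0)=+1→O..O/XXX.; (1,3)=+1→O..O/.XXX
ply 4, O at OX.O/.XX. | (0,2)=-1→OXOO/.XX.*; (1,0)=-1→OX.O/OXX.; (1,3)=-1→OX.O/.XXO
ply 5, X at OXOO/.XX. | (1,0)=+1→OXOO/XXX.*; (1,3)=+1→OXOO/.XXX
ply 6: OXOO/XXX. is terminal -1 (O); from ...O/..X. depth 6

X's best at [...O/..X.]: (1,1)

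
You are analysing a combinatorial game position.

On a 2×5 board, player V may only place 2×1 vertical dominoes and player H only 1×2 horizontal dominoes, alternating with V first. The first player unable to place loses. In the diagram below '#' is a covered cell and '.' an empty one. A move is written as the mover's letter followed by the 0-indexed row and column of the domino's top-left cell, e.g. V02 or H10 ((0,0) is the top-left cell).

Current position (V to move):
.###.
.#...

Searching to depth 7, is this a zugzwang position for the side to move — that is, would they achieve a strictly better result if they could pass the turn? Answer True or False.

zugzwang(.###./.#..., V) = False

ply 1, V at .###./.#... | V00=-1→####./##...; V04=+1→.####/.#..#*
ply 2, H at .####/.#..# | H12=-1→.####/.####*
ply 3, V at .####/.#### | V00=+1→#####/#####*
ply 4: #####/##### is terminal -1 (H); from .###./.#... depth 7
pass branch (H moves first from the same position):
  | ply 1, H at .###./.#... | H12=-1→.###./.###.*; H13=-1→.###./.#.##
  | ply 2, V at .###./.###. | V00=+1→####./####.*; V04=+1→.####/.####
  | ply 3: ####./####. is terminal -1 (H); from .###./.#... depth 7
V moving scores +1; V passing scores +1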